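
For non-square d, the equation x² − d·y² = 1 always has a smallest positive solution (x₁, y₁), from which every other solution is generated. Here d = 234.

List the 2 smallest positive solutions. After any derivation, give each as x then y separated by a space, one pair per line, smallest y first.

d=234: √d = [15; 3,2,1,2,1,2,3,30] (ℓ=8, even), read p_7/q_7
step 0: (15, 1)  from 15·(1,0) + (0,1)
step 1: (46, 3)  from 3·(15,1) + (1,0)
step 2: (107, 7)  from 2·(46,3) + (15,1)
step 3: (153, 10)  from 1·(107,7) + (46,3)
…
step 5: (566, 37)  from 1·(413,27) + (153,10)
step 6: (1545, 101)  from 2·(566,37) + (413,27)
step 7: (5201, 340)  from 3·(1545,101) + (566,37)
(x₁, y₁) = (5201, 340);  5201² − 234·340² = 1 ✓
k=2:  x_2 = 5201·5201+234·340·340 = 54100801,  y_2 = 5201·340+340·5201 = 3536680

5201 340
54100801 3536680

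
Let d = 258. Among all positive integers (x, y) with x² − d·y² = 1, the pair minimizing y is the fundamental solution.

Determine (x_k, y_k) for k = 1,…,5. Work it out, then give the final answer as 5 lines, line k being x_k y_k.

257 16
132097 8224
67897601 4227120
34899234817 2172731456
17938138798337 1116779741264

√258 = [16; 16,32, …], period ℓ=2 (even) → k=1
k=0  a_k=16  p_k/q_k = 16/1
k=1  a_k=16  p_k/q_k = 257/16
→ (257, 16).  Check: 257²=66049, 258·16²=66048, difference 1.
k=2:  x_2 = 257·257+258·16·16 = 132097,  y_2 = 257·16+16·257 = 8224
k=3:  x_3 = 257·132097+258·16·8224 = 67897601,  y_3 = 257·8224+16·132097 = 4227120
k=4:  x_4 = 257·67897601+258·16·4227120 = 34899234817,  y_4 = 257·4227120+16·67897601 = 2172731456
k=5:  x_5 = 257·34899234817+258·16·2172731456 = 17938138798337,  y_5 = 257·2172731456+16·34899234817 = 1116779741264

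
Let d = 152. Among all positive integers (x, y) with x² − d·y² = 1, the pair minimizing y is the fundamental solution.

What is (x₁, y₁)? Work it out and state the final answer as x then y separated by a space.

37 3

√152 = [12; 3,24, …], period ℓ=2 (even) → k=1
i=0: a=12 ⇒ p=12, q=1
i=1: a=3 ⇒ p=37, q=3
fundamental: x₁=37, y₁=3  (since 1369 − 152·9 = 1)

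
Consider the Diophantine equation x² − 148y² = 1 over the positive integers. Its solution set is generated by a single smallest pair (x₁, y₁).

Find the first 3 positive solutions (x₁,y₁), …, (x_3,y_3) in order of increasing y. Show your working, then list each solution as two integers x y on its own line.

73 6
10657 876
1555849 127890

√148 = [12; 6,24, …], period ℓ=2 (even) → k=1
i=0: a=12 ⇒ p=12, q=1
i=1: a=6 ⇒ p=73, q=6
(x₁, y₁) = (73, 6);  73² − 148·6² = 1 ✓
(x_2, y_2) = (73·73 + 148·6·6, 73·6 + 6·73) = (10657, 876)
(x_3, y_3) = (73·10657 + 148·6·876, 73·876 + 6·10657) = (1555849, 127890)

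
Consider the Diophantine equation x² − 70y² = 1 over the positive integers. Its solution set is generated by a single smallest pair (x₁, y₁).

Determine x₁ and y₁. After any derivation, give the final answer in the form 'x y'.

d=70: √d = [8; 2,1,2,1,2,16] (ℓ=6, even), read p_5/q_5
step 0: (8, 1)  from 8·(1,0) + (0,1)
…
step 2: (25, 3)  from 1·(17,2) + (8,1)
…
step 4: (92, 11)  from 1·(67,8) + (25,3)
step 5: (251, 30)  from 2·(92,11) + (67,8)
(x₁, y₁) = (251, 30);  251² − 70·30² = 1 ✓

251 30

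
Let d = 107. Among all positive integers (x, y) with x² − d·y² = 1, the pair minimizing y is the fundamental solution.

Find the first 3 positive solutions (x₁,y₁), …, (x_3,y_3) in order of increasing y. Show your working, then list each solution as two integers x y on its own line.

√107 = [10; 2,1,9,1,2,20, …], period ℓ=6 (even) → k=5
step 0: (10, 1)  from 10·(1,0) + (0,1)
step 1: (21, 2)  from 2·(10,1) + (1,0)
step 2: (31, 3)  from 1·(21,2) + (10,1)
step 3: (300, 29)  from 9·(31,3) + (21,2)
step 4: (331, 32)  from 1·(300,29) + (31,3)
step 5: (962, 93)  from 2·(331,32) + (300,29)
→ (962, 93).  Check: 962²=925444, 107·93²=925443, difference 1.
k=2:  x_2 = 962·962+107·93·93 = 1850887,  y_2 = 962·93+93·962 = 178932
k=3:  x_3 = 962·1850887+107·93·178932 = 3561105626,  y_3 = 962·178932+93·1850887 = 344265075

962 93
1850887 178932
3561105626 344265075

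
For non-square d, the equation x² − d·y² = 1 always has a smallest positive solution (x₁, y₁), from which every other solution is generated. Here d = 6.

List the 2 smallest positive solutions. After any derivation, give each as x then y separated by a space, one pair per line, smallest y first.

[2; 2,4] for √6; ℓ=2 ⇒ convergent index 1
k=0  a_k=2  p_k/q_k = 2/1
k=1  a_k=2  p_k/q_k = 5/2
→ (5, 2).  Check: 5²=25, 6·2²=24, difference 1.
k=2:  x_2 = 5·5+6·2·2 = 49,  y_2 = 5·2+2·5 = 20

5 2
49 20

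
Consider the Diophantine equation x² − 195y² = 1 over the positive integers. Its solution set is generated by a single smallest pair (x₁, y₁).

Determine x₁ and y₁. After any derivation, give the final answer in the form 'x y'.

√195 → a₀=13, period (1,26); ℓ=2 even so k=1
k=0  a_k=13  p_k/q_k = 13/1
k=1  a_k=1  p_k/q_k = 14/1
→ (14, 1).  Check: 14²=196, 195·1²=195, difference 1.

14 1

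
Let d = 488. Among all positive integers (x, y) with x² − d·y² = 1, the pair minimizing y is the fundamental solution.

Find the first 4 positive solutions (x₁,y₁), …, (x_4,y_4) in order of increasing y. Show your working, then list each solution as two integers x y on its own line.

[22; 11,44] for √488; ℓ=2 ⇒ convergent index 1
k=0  a_k=22  p_k/q_k = 22/1
k=1  a_k=11  p_k/q_k = 243/11
(x₁, y₁) = (243, 11);  243² − 488·11² = 1 ✓
(x_2, y_2) = (243·243 + 488·11·11, 243·11 + 11·243) = (118097, 5346)
(x_3, y_3) = (243·118097 + 488·11·5346, 243·5346 + 11·118097) = (57394899, 2598145)
(x_4, y_4) = (243·57394899 + 488·11·2598145, 243·2598145 + 11·57394899) = (27893802817, 1262693124)

243 11
118097 5346
57394899 2598145
27893802817 1262693124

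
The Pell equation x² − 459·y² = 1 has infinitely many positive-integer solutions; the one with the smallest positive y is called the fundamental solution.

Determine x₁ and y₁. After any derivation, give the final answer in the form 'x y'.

√459 = [21; 2,2,1,4,21,4,1,2,2,42, …], period ℓ=10 (even) → k=9
k=0  a_k=21  p_k/q_k = 21/1
k=1  a_k=2  p_k/q_k = 43/2
…
k=3  a_k=1  p_k/q_k = 150/7
k=4  a_k=4  p_k/q_k = 707/33
k=5  a_k=21  p_k/q_k = 14997/700
…
k=7  a_k=1  p_k/q_k = 75692/3533
k=8  a_k=2  p_k/q_k = 212079/9899
k=9  a_k=2  p_k/q_k = 499850/23331
→ (499850, 23331).  Check: 499850²=249850022500, 459·23331²=249850022499, difference 1.

499850 23331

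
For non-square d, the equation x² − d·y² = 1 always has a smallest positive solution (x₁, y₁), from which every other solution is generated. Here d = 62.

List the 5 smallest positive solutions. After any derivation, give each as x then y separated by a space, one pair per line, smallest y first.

63 8
7937 1008
999999 127000
125991937 16000992
15873984063 2015997992

d=62: √d = [7; 1,6,1,14] (ℓ=4, even), read p_3/q_3
step 0: (7, 1)  from 7·(1,0) + (0,1)
…
step 2: (55, 7)  from 6·(8,1) + (7,1)
step 3: (63, 8)  from 1·(55,7) + (8,1)
→ (63, 8).  Check: 63²=3969, 62·8²=3968, difference 1.
n=2: (63,8)∘(63,8) = (63·63+62·8·8, 63·8+8·63) = (7937,1008)
n=3: (7937,1008)∘(63,8) = (63·7937+62·8·1008, 63·1008+8·7937) = (999999,127000)
n=4: (999999,127000)∘(63,8) = (63·999999+62·8·127000, 63·127000+8·999999) = (125991937,16000992)
n=5: (125991937,16000992)∘(63,8) = (63·125991937+62·8·16000992, 63·16000992+8·125991937) = (15873984063,2015997992)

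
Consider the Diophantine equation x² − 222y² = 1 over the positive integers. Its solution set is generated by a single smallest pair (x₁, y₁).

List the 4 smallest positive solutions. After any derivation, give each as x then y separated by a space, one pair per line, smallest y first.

d=222: √d = [14; 1,8,1,28] (ℓ=4, even), read p_3/q_3
a_0=14:  p_0=14·1+0=14,  q_0=14·0+1=1
a_1=1:  p_1=1·14+1=15,  q_1=1·1+0=1
a_2=8:  p_2=8·15+14=134,  q_2=8·1+1=9
a_3=1:  p_3=1·134+15=149,  q_3=1·9+1=10
fundamental: x₁=149, y₁=10  (since 22201 − 222·100 = 1)
(149+10√222)^2 = 44401 + 2980√222
(149+10√222)^3 = 13231349 + 888030√222
(149+10√222)^4 = 3942897601 + 264629960√222

149 10
44401 2980
13231349 888030
3942897601 264629960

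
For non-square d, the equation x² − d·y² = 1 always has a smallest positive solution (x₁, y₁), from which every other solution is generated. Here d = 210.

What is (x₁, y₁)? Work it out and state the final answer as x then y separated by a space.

29 2

√210 = [14; 2,28, …], period ℓ=2 (even) → k=1
a_0=14:  p_0=14·1+0=14,  q_0=14·0+1=1
a_1=2:  p_1=2·14+1=29,  q_1=2·1+0=2
→ (29, 2).  Check: 29²=841, 210·2²=840, difference 1.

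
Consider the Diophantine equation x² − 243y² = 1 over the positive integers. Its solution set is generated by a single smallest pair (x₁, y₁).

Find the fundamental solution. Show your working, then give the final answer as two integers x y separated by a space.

70226 4505

√243 → a₀=15, period (1,1,2,3,15,3,2,1,1,30); ℓ=10 even so k=9
i=0: a=15 ⇒ p=15, q=1
i=1: a=1 ⇒ p=16, q=1
…
i=3: a=2 ⇒ p=78, q=5
…
i=8: a=1 ⇒ p=41325, q=2651
i=9: a=1 ⇒ p=70226, q=4505
fundamental: x₁=70226, y₁=4505  (since 4931691076 − 243·20295025 = 1)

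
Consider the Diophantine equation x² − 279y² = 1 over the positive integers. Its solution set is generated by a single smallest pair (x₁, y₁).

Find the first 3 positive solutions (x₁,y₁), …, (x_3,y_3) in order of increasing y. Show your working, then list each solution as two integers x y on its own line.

[16; 1,2,2,1,2,2,1,32] for √279; ℓ=8 ⇒ convergent index 7
k=0  a_k=16  p_k/q_k = 16/1
…
k=6  a_k=2  p_k/q_k = 1069/64
k=7  a_k=1  p_k/q_k = 1520/91
fundamental: x₁=1520, y₁=91  (since 2310400 − 279·8281 = 1)
k=2:  x_2 = 1520·1520+279·91·91 = 4620799,  y_2 = 1520·91+91·1520 = 276640
k=3:  x_3 = 1520·4620799+279·91·276640 = 14047227440,  y_3 = 1520·276640+91·4620799 = 840985509

1520 91
4620799 276640
14047227440 840985509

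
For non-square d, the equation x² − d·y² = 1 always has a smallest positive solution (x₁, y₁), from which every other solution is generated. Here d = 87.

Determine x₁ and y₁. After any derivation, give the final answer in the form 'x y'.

√87 = [9; 3,18, …], period ℓ=2 (even) → k=1
step 0: (9, 1)  from 9·(1,0) + (0,1)
step 1: (28, 3)  from 3·(9,1) + (1,0)
(x₁, y₁) = (28, 3);  28² − 87·3² = 1 ✓

28 3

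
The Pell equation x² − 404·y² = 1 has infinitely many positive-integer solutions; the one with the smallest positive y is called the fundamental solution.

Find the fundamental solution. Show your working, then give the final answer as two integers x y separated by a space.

√404 = [20; 10,40, …], period ℓ=2 (even) → k=1
k=0  a_k=20  p_k/q_k = 20/1
k=1  a_k=10  p_k/q_k = 201/10
(x₁, y₁) = (201, 10);  201² − 404·10² = 1 ✓

201 10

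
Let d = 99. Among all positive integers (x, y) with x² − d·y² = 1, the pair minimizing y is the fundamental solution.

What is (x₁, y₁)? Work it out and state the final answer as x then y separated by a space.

10 1

√99 = [9; 1,18, …], period ℓ=2 (even) → k=1
k=0  a_k=9  p_k/q_k = 9/1
k=1  a_k=1  p_k/q_k = 10/1
→ (10, 1).  Check: 10²=100, 99·1²=99, difference 1.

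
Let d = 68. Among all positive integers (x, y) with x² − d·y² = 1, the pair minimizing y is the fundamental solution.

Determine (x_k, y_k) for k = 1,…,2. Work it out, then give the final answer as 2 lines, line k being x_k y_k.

33 4
2177 264

√68 = [8; 4,16, …], period ℓ=2 (even) → k=1
a_0=8:  p_0=8·1+0=8,  q_0=8·0+1=1
a_1=4:  p_1=4·8+1=33,  q_1=4·1+0=4
fundamental: x₁=33, y₁=4  (since 1089 − 68·16 = 1)
(33+4√68)^2 = 2177 + 264√68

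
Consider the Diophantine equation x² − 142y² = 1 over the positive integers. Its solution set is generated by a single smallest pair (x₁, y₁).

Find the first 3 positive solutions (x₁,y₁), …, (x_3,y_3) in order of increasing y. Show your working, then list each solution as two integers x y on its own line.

√142 → a₀=11, period (1,10,1,22); ℓ=4 even so k=3
k=0  a_k=11  p_k/q_k = 11/1
k=1  a_k=1  p_k/q_k = 12/1
k=2  a_k=10  p_k/q_k = 131/11
k=3  a_k=1  p_k/q_k = 143/12
→ (143, 12).  Check: 143²=20449, 142·12²=20448, difference 1.
(143+12√142)^2 = 40897 + 3432√142
(143+12√142)^3 = 11696399 + 981540√142

143 12
40897 3432
11696399 981540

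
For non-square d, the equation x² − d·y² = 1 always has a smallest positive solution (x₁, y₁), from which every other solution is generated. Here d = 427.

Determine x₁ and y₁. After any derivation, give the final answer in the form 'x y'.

62 3

d=427: √d = [20; 1,1,1,40] (ℓ=4, even), read p_3/q_3
step 0: (20, 1)  from 20·(1,0) + (0,1)
…
step 2: (41, 2)  from 1·(21,1) + (20,1)
step 3: (62, 3)  from 1·(41,2) + (21,1)
(x₁, y₁) = (62, 3);  62² − 427·3² = 1 ✓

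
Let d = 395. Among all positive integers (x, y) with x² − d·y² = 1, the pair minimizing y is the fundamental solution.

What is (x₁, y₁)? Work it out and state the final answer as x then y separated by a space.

d=395: √d = [19; 1,6,1,38] (ℓ=4, even), read p_3/q_3
step 0: (19, 1)  from 19·(1,0) + (0,1)
…
step 2: (139, 7)  from 6·(20,1) + (19,1)
step 3: (159, 8)  from 1·(139,7) + (20,1)
fundamental: x₁=159, y₁=8  (since 25281 − 395·64 = 1)

159 8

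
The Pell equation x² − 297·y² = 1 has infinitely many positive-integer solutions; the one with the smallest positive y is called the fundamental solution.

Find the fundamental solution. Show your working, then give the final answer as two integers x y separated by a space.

48599 2820

√297 = [17; 4,3,1,1,2,1,1,3,4,34, …], period ℓ=10 (even) → k=9
i=0: a=17 ⇒ p=17, q=1
i=1: a=4 ⇒ p=69, q=4
…
i=3: a=1 ⇒ p=293, q=17
…
i=5: a=2 ⇒ p=1327, q=77
i=6: a=1 ⇒ p=1844, q=107
i=7: a=1 ⇒ p=3171, q=184
i=8: a=3 ⇒ p=11357, q=659
i=9: a=4 ⇒ p=48599, q=2820
fundamental: x₁=48599, y₁=2820  (since 2361862801 − 297·7952400 = 1)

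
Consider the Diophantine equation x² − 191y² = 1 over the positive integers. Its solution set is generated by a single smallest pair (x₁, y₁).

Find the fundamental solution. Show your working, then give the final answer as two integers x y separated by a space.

√191 = [13; 1,4,1,1,3,…,4,1,26, …], period ℓ=16 (even) → k=15
i=0: a=13 ⇒ p=13, q=1
…
i=2: a=4 ⇒ p=69, q=5
i=3: a=1 ⇒ p=83, q=6
i=4: a=1 ⇒ p=152, q=11
i=5: a=3 ⇒ p=539, q=39
…
i=7: a=2 ⇒ p=2999, q=217
i=8: a=13 ⇒ p=40217, q=2910
i=9: a=2 ⇒ p=83433, q=6037
i=10: a=2 ⇒ p=207083, q=14984
…
i=12: a=1 ⇒ p=911765, q=65973
…
i=14: a=4 ⇒ p=7377553, q=533821
i=15: a=1 ⇒ p=8994000, q=650783
→ (8994000, 650783).  Check: 8994000²=80892036000000, 191·650783²=80892035999999, difference 1.

8994000 650783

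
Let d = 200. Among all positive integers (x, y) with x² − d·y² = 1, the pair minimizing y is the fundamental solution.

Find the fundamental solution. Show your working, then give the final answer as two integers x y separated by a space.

d=200: √d = [14; 7,28] (ℓ=2, even), read p_1/q_1
step 0: (14, 1)  from 14·(1,0) + (0,1)
step 1: (99, 7)  from 7·(14,1) + (1,0)
(x₁, y₁) = (99, 7);  99² − 200·7² = 1 ✓

99 7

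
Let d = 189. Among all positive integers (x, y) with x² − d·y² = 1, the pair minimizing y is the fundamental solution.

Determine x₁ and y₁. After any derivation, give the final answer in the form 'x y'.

55 4

√189 = [13; 1,2,1,26, …], period ℓ=4 (even) → k=3
i=0: a=13 ⇒ p=13, q=1
…
i=2: a=2 ⇒ p=41, q=3
i=3: a=1 ⇒ p=55, q=4
(x₁, y₁) = (55, 4);  55² − 189·4² = 1 ✓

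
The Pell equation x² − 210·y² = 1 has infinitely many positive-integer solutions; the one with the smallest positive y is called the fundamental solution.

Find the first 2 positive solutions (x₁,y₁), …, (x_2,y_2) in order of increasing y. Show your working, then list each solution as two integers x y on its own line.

29 2
1681 116

√210 = [14; 2,28, …], period ℓ=2 (even) → k=1
k=0  a_k=14  p_k/q_k = 14/1
k=1  a_k=2  p_k/q_k = 29/2
fundamental: x₁=29, y₁=2  (since 841 − 210·4 = 1)
(x_2, y_2) = (29·29 + 210·2·2, 29·2 + 2·29) = (1681, 116)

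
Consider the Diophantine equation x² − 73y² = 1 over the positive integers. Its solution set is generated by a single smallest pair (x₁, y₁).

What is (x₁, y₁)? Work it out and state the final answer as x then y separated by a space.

√73 → a₀=8, period (1,1,5,5,1,1,16); ℓ=7 odd so k=13
step 0: (8, 1)  from 8·(1,0) + (0,1)
…
step 2: (17, 2)  from 1·(9,1) + (8,1)
step 3: (94, 11)  from 5·(17,2) + (9,1)
…
step 5: (581, 68)  from 1·(487,57) + (94,11)
…
step 7: (17669, 2068)  from 16·(1068,125) + (581,68)
…
step 10: (200767, 23498)  from 5·(36406,4261) + (18737,2193)
…
step 12: (1241008, 145249)  from 1·(1040241,121751) + (200767,23498)
step 13: (2281249, 267000)  from 1·(1241008,145249) + (1040241,121751)
(x₁, y₁) = (2281249, 267000);  2281249² − 73·267000² = 1 ✓

2281249 267000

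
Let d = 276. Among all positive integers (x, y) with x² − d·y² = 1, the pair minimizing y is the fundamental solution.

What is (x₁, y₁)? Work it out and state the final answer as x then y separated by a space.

7775 468

d=276: √d = [16; 1,1,1,1,2,2,2,1,1,1,1,32] (ℓ=12, even), read p_11/q_11
a_0=16:  p_0=16·1+0=16,  q_0=16·0+1=1
…
a_2=1:  p_2=1·17+16=33,  q_2=1·1+1=2
…
a_4=1:  p_4=1·50+33=83,  q_4=1·3+2=5
a_5=2:  p_5=2·83+50=216,  q_5=2·5+3=13
a_6=2:  p_6=2·216+83=515,  q_6=2·13+5=31
a_7=2:  p_7=2·515+216=1246,  q_7=2·31+13=75
a_8=1:  p_8=1·1246+515=1761,  q_8=1·75+31=106
a_9=1:  p_9=1·1761+1246=3007,  q_9=1·106+75=181
a_10=1:  p_10=1·3007+1761=4768,  q_10=1·181+106=287
a_11=1:  p_11=1·4768+3007=7775,  q_11=1·287+181=468
(x₁, y₁) = (7775, 468);  7775² − 276·468² = 1 ✓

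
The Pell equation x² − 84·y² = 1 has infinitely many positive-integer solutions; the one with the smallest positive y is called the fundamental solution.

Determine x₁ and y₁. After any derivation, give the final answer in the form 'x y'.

55 6

√84 = [9; 6,18, …], period ℓ=2 (even) → k=1
i=0: a=9 ⇒ p=9, q=1
i=1: a=6 ⇒ p=55, q=6
fundamental: x₁=55, y₁=6  (since 3025 − 84·36 = 1)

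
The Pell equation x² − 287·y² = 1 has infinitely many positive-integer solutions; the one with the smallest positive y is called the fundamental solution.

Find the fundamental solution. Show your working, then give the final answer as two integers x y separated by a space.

288 17

√287 → a₀=16, period (1,15,1,32); ℓ=4 even so k=3
i=0: a=16 ⇒ p=16, q=1
i=1: a=1 ⇒ p=17, q=1
i=2: a=15 ⇒ p=271, q=16
i=3: a=1 ⇒ p=288, q=17
fundamental: x₁=288, y₁=17  (since 82944 − 287·289 = 1)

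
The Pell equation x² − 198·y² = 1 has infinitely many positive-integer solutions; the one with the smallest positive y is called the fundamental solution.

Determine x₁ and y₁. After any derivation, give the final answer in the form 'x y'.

√198 → a₀=14, period (14,28); ℓ=2 even so k=1
step 0: (14, 1)  from 14·(1,0) + (0,1)
step 1: (197, 14)  from 14·(14,1) + (1,0)
(x₁, y₁) = (197, 14);  197² − 198·14² = 1 ✓

197 14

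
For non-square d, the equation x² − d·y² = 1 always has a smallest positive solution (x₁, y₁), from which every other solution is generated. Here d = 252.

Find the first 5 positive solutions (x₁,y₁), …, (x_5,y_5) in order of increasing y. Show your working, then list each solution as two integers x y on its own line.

[15; 1,6,1,30] for √252; ℓ=4 ⇒ convergent index 3
step 0: (15, 1)  from 15·(1,0) + (0,1)
step 1: (16, 1)  from 1·(15,1) + (1,0)
step 2: (111, 7)  from 6·(16,1) + (15,1)
step 3: (127, 8)  from 1·(111,7) + (16,1)
(x₁, y₁) = (127, 8);  127² − 252·8² = 1 ✓
k=2:  x_2 = 127·127+252·8·8 = 32257,  y_2 = 127·8+8·127 = 2032
k=3:  x_3 = 127·32257+252·8·2032 = 8193151,  y_3 = 127·2032+8·32257 = 516120
k=4:  x_4 = 127·8193151+252·8·516120 = 2081028097,  y_4 = 127·516120+8·8193151 = 131092448
k=5:  x_5 = 127·2081028097+252·8·131092448 = 528572943487,  y_5 = 127·131092448+8·2081028097 = 33296965672

127 8
32257 2032
8193151 516120
2081028097 131092448
528572943487 33296965672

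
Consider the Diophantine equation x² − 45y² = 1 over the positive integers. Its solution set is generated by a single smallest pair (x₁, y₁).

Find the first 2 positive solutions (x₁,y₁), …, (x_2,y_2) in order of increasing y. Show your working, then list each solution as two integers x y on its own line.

161 24
51841 7728

√45 → a₀=6, period (1,2,2,2,1,12); ℓ=6 even so k=5
k=0  a_k=6  p_k/q_k = 6/1
k=1  a_k=1  p_k/q_k = 7/1
k=2  a_k=2  p_k/q_k = 20/3
k=3  a_k=2  p_k/q_k = 47/7
k=4  a_k=2  p_k/q_k = 114/17
k=5  a_k=1  p_k/q_k = 161/24
fundamental: x₁=161, y₁=24  (since 25921 − 45·576 = 1)
n=2: (161,24)∘(161,24) = (161·161+45·24·24, 161·24+24·161) = (51841,7728)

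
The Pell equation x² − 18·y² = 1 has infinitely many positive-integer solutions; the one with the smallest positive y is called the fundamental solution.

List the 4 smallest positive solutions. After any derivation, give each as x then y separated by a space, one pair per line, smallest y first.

√18 → a₀=4, period (4,8); ℓ=2 even so k=1
i=0: a=4 ⇒ p=4, q=1
i=1: a=4 ⇒ p=17, q=4
(x₁, y₁) = (17, 4);  17² − 18·4² = 1 ✓
(17+4√18)^2 = 577 + 136√18
(17+4√18)^3 = 19601 + 4620√18
(17+4√18)^4 = 665857 + 156944√18

17 4
577 136
19601 4620
665857 156944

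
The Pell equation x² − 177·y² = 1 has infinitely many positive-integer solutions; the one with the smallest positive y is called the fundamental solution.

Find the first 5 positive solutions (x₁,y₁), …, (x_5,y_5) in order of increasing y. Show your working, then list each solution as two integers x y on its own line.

62423 4692
7793261857 585777432
972957569736599 73131969270780
121469860743542176897 9130233834994022448
15165026233415309047146263 1139873173290531757272228

[13; 3,3,2,8,2,3,3,26] for √177; ℓ=8 ⇒ convergent index 7
step 0: (13, 1)  from 13·(1,0) + (0,1)
…
step 2: (133, 10)  from 3·(40,3) + (13,1)
step 3: (306, 23)  from 2·(133,10) + (40,3)
step 4: (2581, 194)  from 8·(306,23) + (133,10)
step 5: (5468, 411)  from 2·(2581,194) + (306,23)
step 6: (18985, 1427)  from 3·(5468,411) + (2581,194)
step 7: (62423, 4692)  from 3·(18985,1427) + (5468,411)
fundamental: x₁=62423, y₁=4692  (since 3896630929 − 177·22014864 = 1)
k=2:  x_2 = 62423·62423+177·4692·4692 = 7793261857,  y_2 = 62423·4692+4692·62423 = 585777432
k=3:  x_3 = 62423·7793261857+177·4692·585777432 = 972957569736599,  y_3 = 62423·585777432+4692·7793261857 = 73131969270780
k=4:  x_4 = 62423·972957569736599+177·4692·73131969270780 = 121469860743542176897,  y_4 = 62423·73131969270780+4692·972957569736599 = 9130233834994022448
k=5:  x_5 = 62423·121469860743542176897+177·4692·9130233834994022448 = 15165026233415309047146263,  y_5 = 62423·9130233834994022448+4692·121469860743542176897 = 1139873173290531757272228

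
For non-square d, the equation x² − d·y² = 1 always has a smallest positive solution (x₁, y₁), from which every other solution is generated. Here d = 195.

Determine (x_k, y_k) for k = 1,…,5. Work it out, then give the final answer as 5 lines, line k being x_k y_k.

14 1
391 28
10934 783
305761 21896
8550374 612305

d=195: √d = [13; 1,26] (ℓ=2, even), read p_1/q_1
i=0: a=13 ⇒ p=13, q=1
i=1: a=1 ⇒ p=14, q=1
(x₁, y₁) = (14, 1);  14² − 195·1² = 1 ✓
k=2:  x_2 = 14·14+195·1·1 = 391,  y_2 = 14·1+1·14 = 28
k=3:  x_3 = 14·391+195·1·28 = 10934,  y_3 = 14·28+1·391 = 783
k=4:  x_4 = 14·10934+195·1·783 = 305761,  y_4 = 14·783+1·10934 = 21896
k=5:  x_5 = 14·305761+195·1·21896 = 8550374,  y_5 = 14·21896+1·305761 = 612305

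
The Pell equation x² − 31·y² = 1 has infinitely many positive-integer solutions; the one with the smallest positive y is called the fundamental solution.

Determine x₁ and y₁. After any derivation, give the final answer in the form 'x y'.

√31 → a₀=5, period (1,1,3,5,3,1,1,10); ℓ=8 even so k=7
k=0  a_k=5  p_k/q_k = 5/1
k=1  a_k=1  p_k/q_k = 6/1
…
k=3  a_k=3  p_k/q_k = 39/7
k=4  a_k=5  p_k/q_k = 206/37
k=5  a_k=3  p_k/q_k = 657/118
k=6  a_k=1  p_k/q_k = 863/155
k=7  a_k=1  p_k/q_k = 1520/273
fundamental: x₁=1520, y₁=273  (since 2310400 − 31·74529 = 1)

1520 273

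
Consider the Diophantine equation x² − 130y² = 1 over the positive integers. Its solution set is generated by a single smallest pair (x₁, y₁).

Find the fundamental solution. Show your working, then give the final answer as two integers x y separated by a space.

[11; 2,2,22] for √130; ℓ=3 ⇒ convergent index 5
i=0: a=11 ⇒ p=11, q=1
…
i=4: a=2 ⇒ p=2611, q=229
i=5: a=2 ⇒ p=6499, q=570
(x₁, y₁) = (6499, 570);  6499² − 130·570² = 1 ✓

6499 570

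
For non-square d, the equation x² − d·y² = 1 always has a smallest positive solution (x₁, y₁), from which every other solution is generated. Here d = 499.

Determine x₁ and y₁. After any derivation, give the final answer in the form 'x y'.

4490 201

d=499: √d = [22; 2,1,21,1,2,44] (ℓ=6, even), read p_5/q_5
i=0: a=22 ⇒ p=22, q=1
i=1: a=2 ⇒ p=45, q=2
i=2: a=1 ⇒ p=67, q=3
…
i=4: a=1 ⇒ p=1519, q=68
i=5: a=2 ⇒ p=4490, q=201
(x₁, y₁) = (4490, 201);  4490² − 499·201² = 1 ✓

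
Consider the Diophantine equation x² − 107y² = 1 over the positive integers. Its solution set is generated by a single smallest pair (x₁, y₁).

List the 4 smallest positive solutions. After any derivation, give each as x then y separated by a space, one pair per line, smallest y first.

[10; 2,1,9,1,2,20] for √107; ℓ=6 ⇒ convergent index 5
i=0: a=10 ⇒ p=10, q=1
…
i=2: a=1 ⇒ p=31, q=3
…
i=4: a=1 ⇒ p=331, q=32
i=5: a=2 ⇒ p=962, q=93
(x₁, y₁) = (962, 93);  962² − 107·93² = 1 ✓
(962+93√107)^2 = 1850887 + 178932√107
(962+93√107)^3 = 3561105626 + 344265075√107
(962+93√107)^4 = 6851565373537 + 662365825368√107

962 93
1850887 178932
3561105626 344265075
6851565373537 662365825368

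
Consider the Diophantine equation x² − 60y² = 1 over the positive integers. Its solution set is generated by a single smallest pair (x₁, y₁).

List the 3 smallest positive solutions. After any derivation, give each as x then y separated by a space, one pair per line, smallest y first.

31 4
1921 248
119071 15372

d=60: √d = [7; 1,2,1,14] (ℓ=4, even), read p_3/q_3
k=0  a_k=7  p_k/q_k = 7/1
k=1  a_k=1  p_k/q_k = 8/1
k=2  a_k=2  p_k/q_k = 23/3
k=3  a_k=1  p_k/q_k = 31/4
(x₁, y₁) = (31, 4);  31² − 60·4² = 1 ✓
n=2: (31,4)∘(31,4) = (31·31+60·4·4, 31·4+4·31) = (1921,248)
n=3: (1921,248)∘(31,4) = (31·1921+60·4·248, 31·248+4·1921) = (119071,15372)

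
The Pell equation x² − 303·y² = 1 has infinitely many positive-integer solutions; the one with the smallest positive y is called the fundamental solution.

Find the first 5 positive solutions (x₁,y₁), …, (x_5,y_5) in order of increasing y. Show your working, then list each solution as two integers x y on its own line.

2524 145
12741151 731960
64317327724 3694933935
324673857609601 18652025771920
1638953568895938124 94155422401718225

d=303: √d = [17; 2,2,5,2,2,34] (ℓ=6, even), read p_5/q_5
k=0  a_k=17  p_k/q_k = 17/1
…
k=2  a_k=2  p_k/q_k = 87/5
k=3  a_k=5  p_k/q_k = 470/27
k=4  a_k=2  p_k/q_k = 1027/59
k=5  a_k=2  p_k/q_k = 2524/145
fundamental: x₁=2524, y₁=145  (since 6370576 − 303·21025 = 1)
(x_2, y_2) = (2524·2524 + 303·145·145, 2524·145 + 145·2524) = (12741151, 731960)
(x_3, y_3) = (2524·12741151 + 303·145·731960, 2524·731960 + 145·12741151) = (64317327724, 3694933935)
(x_4, y_4) = (2524·64317327724 + 303·145·3694933935, 2524·3694933935 + 145·64317327724) = (324673857609601, 18652025771920)
(x_5, y_5) = (2524·324673857609601 + 303·145·18652025771920, 2524·18652025771920 + 145·324673857609601) = (1638953568895938124, 94155422401718225)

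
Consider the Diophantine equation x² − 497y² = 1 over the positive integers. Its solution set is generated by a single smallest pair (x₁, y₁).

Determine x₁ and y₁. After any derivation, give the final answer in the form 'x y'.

1201887 53912

√497 = [22; 3,2,2,5,6,5,2,2,3,44, …], period ℓ=10 (even) → k=9
step 0: (22, 1)  from 22·(1,0) + (0,1)
step 1: (67, 3)  from 3·(22,1) + (1,0)
step 2: (156, 7)  from 2·(67,3) + (22,1)
step 3: (379, 17)  from 2·(156,7) + (67,3)
…
step 7: (143637, 6443)  from 2·(65476,2937) + (12685,569)
step 8: (352750, 15823)  from 2·(143637,6443) + (65476,2937)
step 9: (1201887, 53912)  from 3·(352750,15823) + (143637,6443)
→ (1201887, 53912).  Check: 1201887²=1444532360769, 497·53912²=1444532360768, difference 1.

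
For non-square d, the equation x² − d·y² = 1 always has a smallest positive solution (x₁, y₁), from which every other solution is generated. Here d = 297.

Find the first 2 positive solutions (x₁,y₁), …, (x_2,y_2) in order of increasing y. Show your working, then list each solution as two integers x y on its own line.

48599 2820
4723725601 274098360

√297 = [17; 4,3,1,1,2,1,1,3,4,34, …], period ℓ=10 (even) → k=9
step 0: (17, 1)  from 17·(1,0) + (0,1)
…
step 3: (293, 17)  from 1·(224,13) + (69,4)
step 4: (517, 30)  from 1·(293,17) + (224,13)
step 5: (1327, 77)  from 2·(517,30) + (293,17)
step 6: (1844, 107)  from 1·(1327,77) + (517,30)
step 7: (3171, 184)  from 1·(1844,107) + (1327,77)
step 8: (11357, 659)  from 3·(3171,184) + (1844,107)
step 9: (48599, 2820)  from 4·(11357,659) + (3171,184)
(x₁, y₁) = (48599, 2820);  48599² − 297·2820² = 1 ✓
(x_2, y_2) = (48599·48599 + 297·2820·2820, 48599·2820 + 2820·48599) = (4723725601, 274098360)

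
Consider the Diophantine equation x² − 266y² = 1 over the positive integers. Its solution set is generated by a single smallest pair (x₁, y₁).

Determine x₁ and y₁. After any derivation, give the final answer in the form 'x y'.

√266 = [16; 3,4,3,32, …], period ℓ=4 (even) → k=3
step 0: (16, 1)  from 16·(1,0) + (0,1)
…
step 2: (212, 13)  from 4·(49,3) + (16,1)
step 3: (685, 42)  from 3·(212,13) + (49,3)
→ (685, 42).  Check: 685²=469225, 266·42²=469224, difference 1.

685 42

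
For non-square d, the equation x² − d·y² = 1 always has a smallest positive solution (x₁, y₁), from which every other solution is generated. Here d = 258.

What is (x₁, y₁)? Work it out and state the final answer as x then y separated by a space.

√258 = [16; 16,32, …], period ℓ=2 (even) → k=1
step 0: (16, 1)  from 16·(1,0) + (0,1)
step 1: (257, 16)  from 16·(16,1) + (1,0)
→ (257, 16).  Check: 257²=66049, 258·16²=66048, difference 1.

257 16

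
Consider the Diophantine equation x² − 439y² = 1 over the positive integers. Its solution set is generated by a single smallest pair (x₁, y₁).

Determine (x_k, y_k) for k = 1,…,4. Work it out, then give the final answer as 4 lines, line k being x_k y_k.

440 21
387199 18480
340734680 16262379
299846131201 14310875040

√439 = [20; 1,19,1,40, …], period ℓ=4 (even) → k=3
k=0  a_k=20  p_k/q_k = 20/1
k=1  a_k=1  p_k/q_k = 21/1
k=2  a_k=19  p_k/q_k = 419/20
k=3  a_k=1  p_k/q_k = 440/21
(x₁, y₁) = (440, 21);  440² − 439·21² = 1 ✓
k=2:  x_2 = 440·440+439·21·21 = 387199,  y_2 = 440·21+21·440 = 18480
k=3:  x_3 = 440·387199+439·21·18480 = 340734680,  y_3 = 440·18480+21·387199 = 16262379
k=4:  x_4 = 440·340734680+439·21·16262379 = 299846131201,  y_4 = 440·16262379+21·340734680 = 14310875040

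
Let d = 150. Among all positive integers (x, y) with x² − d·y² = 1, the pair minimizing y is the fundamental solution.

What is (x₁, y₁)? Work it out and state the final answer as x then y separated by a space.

[12; 4,24] for √150; ℓ=2 ⇒ convergent index 1
k=0  a_k=12  p_k/q_k = 12/1
k=1  a_k=4  p_k/q_k = 49/4
(x₁, y₁) = (49, 4);  49² − 150·4² = 1 ✓

49 4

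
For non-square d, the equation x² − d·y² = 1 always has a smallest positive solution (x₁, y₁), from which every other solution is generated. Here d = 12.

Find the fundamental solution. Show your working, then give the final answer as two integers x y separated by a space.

[3; 2,6] for √12; ℓ=2 ⇒ convergent index 1
a_0=3:  p_0=3·1+0=3,  q_0=3·0+1=1
a_1=2:  p_1=2·3+1=7,  q_1=2·1+0=2
(x₁, y₁) = (7, 2);  7² − 12·2² = 1 ✓

7 2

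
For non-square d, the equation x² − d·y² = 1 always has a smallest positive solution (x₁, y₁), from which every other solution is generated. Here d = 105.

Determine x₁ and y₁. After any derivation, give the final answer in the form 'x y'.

[10; 4,20] for √105; ℓ=2 ⇒ convergent index 1
step 0: (10, 1)  from 10·(1,0) + (0,1)
step 1: (41, 4)  from 4·(10,1) + (1,0)
→ (41, 4).  Check: 41²=1681, 105·4²=1680, difference 1.

41 4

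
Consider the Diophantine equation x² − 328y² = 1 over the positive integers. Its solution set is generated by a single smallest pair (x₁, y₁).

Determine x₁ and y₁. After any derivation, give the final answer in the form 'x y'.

163 9

[18; 9,36] for √328; ℓ=2 ⇒ convergent index 1
step 0: (18, 1)  from 18·(1,0) + (0,1)
step 1: (163, 9)  from 9·(18,1) + (1,0)
→ (163, 9).  Check: 163²=26569, 328·9²=26568, difference 1.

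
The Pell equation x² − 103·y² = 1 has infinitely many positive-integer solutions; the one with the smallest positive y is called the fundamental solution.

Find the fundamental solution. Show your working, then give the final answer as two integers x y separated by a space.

227528 22419

√103 → a₀=10, period (6,1,2,1,1,9,1,1,2,1,6,20); ℓ=12 even so k=11
i=0: a=10 ⇒ p=10, q=1
…
i=2: a=1 ⇒ p=71, q=7
i=3: a=2 ⇒ p=203, q=20
i=4: a=1 ⇒ p=274, q=27
i=5: a=1 ⇒ p=477, q=47
i=6: a=9 ⇒ p=4567, q=450
…
i=8: a=1 ⇒ p=9611, q=947
i=9: a=2 ⇒ p=24266, q=2391
i=10: a=1 ⇒ p=33877, q=3338
i=11: a=6 ⇒ p=227528, q=22419
(x₁, y₁) = (227528, 22419);  227528² − 103·22419² = 1 ✓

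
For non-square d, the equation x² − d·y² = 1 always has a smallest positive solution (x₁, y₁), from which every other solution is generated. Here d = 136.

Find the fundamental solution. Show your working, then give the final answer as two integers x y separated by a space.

[11; 1,1,1,22] for √136; ℓ=4 ⇒ convergent index 3
k=0  a_k=11  p_k/q_k = 11/1
…
k=2  a_k=1  p_k/q_k = 23/2
k=3  a_k=1  p_k/q_k = 35/3
→ (35, 3).  Check: 35²=1225, 136·3²=1224, difference 1.

35 3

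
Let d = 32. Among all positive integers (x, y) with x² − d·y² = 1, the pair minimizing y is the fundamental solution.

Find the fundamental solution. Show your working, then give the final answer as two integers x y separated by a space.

√32 → a₀=5, period (1,1,1,10); ℓ=4 even so k=3
k=0  a_k=5  p_k/q_k = 5/1
k=1  a_k=1  p_k/q_k = 6/1
k=2  a_k=1  p_k/q_k = 11/2
k=3  a_k=1  p_k/q_k = 17/3
(x₁, y₁) = (17, 3);  17² − 32·3² = 1 ✓

17 3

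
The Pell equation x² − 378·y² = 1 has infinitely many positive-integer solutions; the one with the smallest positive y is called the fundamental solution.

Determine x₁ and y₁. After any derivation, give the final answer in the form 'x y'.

√378 = [19; 2,3,1,4,1,3,2,38, …], period ℓ=8 (even) → k=7
k=0  a_k=19  p_k/q_k = 19/1
…
k=5  a_k=1  p_k/q_k = 1011/52
k=6  a_k=3  p_k/q_k = 3869/199
k=7  a_k=2  p_k/q_k = 8749/450
→ (8749, 450).  Check: 8749²=76545001, 378·450²=76545000, difference 1.

8749 450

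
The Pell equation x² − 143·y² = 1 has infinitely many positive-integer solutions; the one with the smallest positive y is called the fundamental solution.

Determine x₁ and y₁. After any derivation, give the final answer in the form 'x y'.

12 1

√143 = [11; 1,22, …], period ℓ=2 (even) → k=1
i=0: a=11 ⇒ p=11, q=1
i=1: a=1 ⇒ p=12, q=1
fundamental: x₁=12, y₁=1  (since 144 − 143·1 = 1)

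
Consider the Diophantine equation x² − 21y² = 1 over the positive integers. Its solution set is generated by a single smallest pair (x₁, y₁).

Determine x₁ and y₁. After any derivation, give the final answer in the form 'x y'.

55 12

[4; 1,1,2,1,1,8] for √21; ℓ=6 ⇒ convergent index 5
i=0: a=4 ⇒ p=4, q=1
…
i=4: a=1 ⇒ p=32, q=7
i=5: a=1 ⇒ p=55, q=12
(x₁, y₁) = (55, 12);  55² − 21·12² = 1 ✓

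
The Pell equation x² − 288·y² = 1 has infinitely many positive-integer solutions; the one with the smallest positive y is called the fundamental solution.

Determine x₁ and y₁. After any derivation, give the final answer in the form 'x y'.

17 1

[16; 1,32] for √288; ℓ=2 ⇒ convergent index 1
a_0=16:  p_0=16·1+0=16,  q_0=16·0+1=1
a_1=1:  p_1=1·16+1=17,  q_1=1·1+0=1
fundamental: x₁=17, y₁=1  (since 289 − 288·1 = 1)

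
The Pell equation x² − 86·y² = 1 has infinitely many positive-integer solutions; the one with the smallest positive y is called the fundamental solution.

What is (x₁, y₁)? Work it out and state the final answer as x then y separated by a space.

10405 1122

[9; 3,1,1,1,8,1,1,1,3,18] for √86; ℓ=10 ⇒ convergent index 9
i=0: a=9 ⇒ p=9, q=1
…
i=2: a=1 ⇒ p=37, q=4
i=3: a=1 ⇒ p=65, q=7
i=4: a=1 ⇒ p=102, q=11
i=5: a=8 ⇒ p=881, q=95
i=6: a=1 ⇒ p=983, q=106
i=7: a=1 ⇒ p=1864, q=201
i=8: a=1 ⇒ p=2847, q=307
i=9: a=3 ⇒ p=10405, q=1122
fundamental: x₁=10405, y₁=1122  (since 108264025 − 86·1258884 = 1)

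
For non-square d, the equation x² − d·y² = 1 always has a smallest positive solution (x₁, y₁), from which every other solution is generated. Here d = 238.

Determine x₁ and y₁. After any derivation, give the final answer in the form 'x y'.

[15; 2,2,1,14,1,2,2,30] for √238; ℓ=8 ⇒ convergent index 7
i=0: a=15 ⇒ p=15, q=1
…
i=4: a=14 ⇒ p=1589, q=103
…
i=6: a=2 ⇒ p=4983, q=323
i=7: a=2 ⇒ p=11663, q=756
(x₁, y₁) = (11663, 756);  11663² − 238·756² = 1 ✓

11663 756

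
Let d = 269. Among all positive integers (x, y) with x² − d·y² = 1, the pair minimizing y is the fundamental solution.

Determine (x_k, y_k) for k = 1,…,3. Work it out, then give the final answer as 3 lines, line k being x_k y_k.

13449 820
361751201 22056360
9730383791049 593271970460

d=269: √d = [16; 2,2,32] (ℓ=3, odd), read p_5/q_5
i=0: a=16 ⇒ p=16, q=1
i=1: a=2 ⇒ p=33, q=2
…
i=4: a=2 ⇒ p=5396, q=329
i=5: a=2 ⇒ p=13449, q=820
fundamental: x₁=13449, y₁=820  (since 180875601 − 269·672400 = 1)
n=2: (13449,820)∘(13449,820) = (13449·13449+269·820·820, 13449·820+820·13449) = (361751201,22056360)
n=3: (361751201,22056360)∘(13449,820) = (13449·361751201+269·820·22056360, 13449·22056360+820·361751201) = (9730383791049,593271970460)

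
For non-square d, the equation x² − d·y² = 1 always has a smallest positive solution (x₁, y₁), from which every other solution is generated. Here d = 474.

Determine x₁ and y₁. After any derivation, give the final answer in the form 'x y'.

[21; 1,3,2,1,1,…,3,1,42] for √474; ℓ=14 ⇒ convergent index 13
step 0: (21, 1)  from 21·(1,0) + (0,1)
step 1: (22, 1)  from 1·(21,1) + (1,0)
step 2: (87, 4)  from 3·(22,1) + (21,1)
…
step 4: (283, 13)  from 1·(196,9) + (87,4)
step 5: (479, 22)  from 1·(283,13) + (196,9)
step 6: (762, 35)  from 1·(479,22) + (283,13)
step 7: (5051, 232)  from 6·(762,35) + (479,22)
…
step 9: (10864, 499)  from 1·(5813,267) + (5051,232)
…
step 11: (44218, 2031)  from 2·(16677,766) + (10864,499)
step 12: (149331, 6859)  from 3·(44218,2031) + (16677,766)
step 13: (193549, 8890)  from 1·(149331,6859) + (44218,2031)
fundamental: x₁=193549, y₁=8890  (since 37461215401 − 474·79032100 = 1)

193549 8890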